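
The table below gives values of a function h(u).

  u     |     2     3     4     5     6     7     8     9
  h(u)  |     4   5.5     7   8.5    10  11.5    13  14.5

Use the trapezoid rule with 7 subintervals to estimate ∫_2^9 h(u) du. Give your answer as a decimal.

64.75

Δu = 1.
T_7 = (1/2)·[4 + 2·5.5 + 2·7 + 2·8.5 + 2·10 + 2·11.5 + 2·13 + 14.5] = 64.75.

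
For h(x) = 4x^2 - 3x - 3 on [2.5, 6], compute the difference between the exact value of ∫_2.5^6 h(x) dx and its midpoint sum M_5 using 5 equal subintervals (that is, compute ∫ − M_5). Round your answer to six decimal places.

0.571667

Exact integral: ∫_2.5^6 h(x) dx ≈ 212.04166667.
M_5 = 211.47.
Error ≈ 212.04166667 − 211.47 ≈ 0.571667.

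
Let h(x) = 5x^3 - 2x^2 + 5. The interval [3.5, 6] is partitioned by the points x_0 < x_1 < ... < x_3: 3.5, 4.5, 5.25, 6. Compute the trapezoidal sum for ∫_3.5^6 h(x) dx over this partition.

Subinterval widths: 1, 0.75, 0.75.
h(3.5) = 194.875, h(4.5) = 420.125, h(5.25) = 673.390625, h(6) = 1013.
On each subinterval the trapezoid contributes (Δx_i/2)·[h(x_{i-1}) + h(x_i)].
Sum = 1349.96484375.

1349.96484375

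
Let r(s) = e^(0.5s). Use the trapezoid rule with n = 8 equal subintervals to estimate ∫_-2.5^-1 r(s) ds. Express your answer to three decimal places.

0.641

Δs = (-1 − (-2.5))/8 = 0.1875.
r(-2.5) ≈ 0.287, r(-2.3125) ≈ 0.315, r(-2.125) ≈ 0.346, r(-1.9375) ≈ 0.380, r(-1.75) ≈ 0.417, r(-1.5625) ≈ 0.458, r(-1.375) ≈ 0.503, r(-1.1875) ≈ 0.552, r(-1) ≈ 0.607.
T_8 = (Δs/2)·[r(s_0) + 2r(s_1) + ... + 2r(s_{7}) + r(s_8)].
Sum ≈ 0.641.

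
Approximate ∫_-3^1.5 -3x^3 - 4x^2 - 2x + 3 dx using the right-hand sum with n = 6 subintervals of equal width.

10.44140625

Δx = (1.5 − (-3))/6 = 0.75.
Right endpoints: -2.25, -1.5, -0.75, 0, 0.75, 1.5.
f(-2.25) = 21.421875, f(-1.5) = 7.125, f(-0.75) = 3.515625, f(0) = 3, f(0.75) = -2.015625, f(1.5) = -19.125.
Sum = Δx · [f(-2.25) + f(-1.5) + f(-0.75) + ...].
Sum = 10.44140625.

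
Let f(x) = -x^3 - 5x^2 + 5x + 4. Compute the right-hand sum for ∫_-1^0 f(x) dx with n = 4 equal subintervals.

Δx = (0 − (-1))/4 = 0.25.
Right endpoints: -0.75, -0.5, -0.25, 0.
f(-0.75) = -2.140625, f(-0.5) = 0.375, f(-0.25) = 2.453125, f(0) = 4.
Sum = Δx · [f(-0.75) + f(-0.5) + f(-0.25) + f(0)].
Sum = 1.171875.

1.171875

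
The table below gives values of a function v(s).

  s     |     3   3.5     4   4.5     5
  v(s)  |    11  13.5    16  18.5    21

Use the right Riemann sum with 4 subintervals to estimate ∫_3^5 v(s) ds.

34.5

Δs = 0.5.
Sum = 0.5·[13.5 + 16 + 18.5 + 21] = 34.5.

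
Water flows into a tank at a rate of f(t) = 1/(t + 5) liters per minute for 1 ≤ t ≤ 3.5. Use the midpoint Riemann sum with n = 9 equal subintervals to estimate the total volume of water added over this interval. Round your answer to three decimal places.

Δt = (3.5 − 1)/9 = 5/18.
Midpoints: 41/36, 17/12, 61/36, 71/36, 2.25, 91/36, 101/36, 37/12, 121/36.
f(41/36) = 36/221, f(17/12) = 12/77, f(61/36) = 36/241, f(71/36) = 36/251, f(2.25) = 4/29, f(91/36) = 36/271, f(101/36) = 36/281, f(37/12) = 12/97, f(121/36) = 36/301.
Sum = Δt · [f(41/36) + f(17/12) + f(61/36) + ...].
Sum ≈ 0.348.

0.348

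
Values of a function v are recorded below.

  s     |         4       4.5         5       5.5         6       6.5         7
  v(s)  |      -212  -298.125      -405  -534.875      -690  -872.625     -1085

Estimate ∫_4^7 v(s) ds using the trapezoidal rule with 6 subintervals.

-1724.5625

Δs = 0.5.
T_6 = (0.5/2)·[(-212) + 2·(-298.125) + 2·(-405) + 2·(-534.875) + 2·(-690) + 2·(-872.625) + (-1085)] = -1724.5625.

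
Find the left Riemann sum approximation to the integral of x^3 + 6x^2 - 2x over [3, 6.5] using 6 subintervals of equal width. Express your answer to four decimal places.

Δx = (6.5 − 3)/6 = 7/12.
Left endpoints: 3, 43/12, 25/6, 4.75, 16/3, 71/12.
f(3) = 75, f(43/12) = 200251/1728, f(25/6) = 36325/216, f(4.75) = 233.046875, f(16/3) = 8416/27, f(71/12) = 700415/1728.
Sum = Δx · [f(3) + f(43/12) + f(25/6) + ...].
Sum ≈ 763.6654.

763.6654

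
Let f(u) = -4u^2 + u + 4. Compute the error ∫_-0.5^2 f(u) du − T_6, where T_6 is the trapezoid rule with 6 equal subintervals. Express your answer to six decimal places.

Exact integral: ∫_-0.5^2 f(u) du ≈ 1.04166667.
T_6 ≈ 0.75231481.
Error ≈ 1.04166667 − 0.75231481 ≈ 0.289352.

0.289352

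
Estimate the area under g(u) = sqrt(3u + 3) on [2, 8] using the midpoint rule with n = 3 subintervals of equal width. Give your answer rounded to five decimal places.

25.21144

Δu = (8 − 2)/3 = 2.
Midpoints: 3, 5, 7.
g(3) ≈ 3.46410, g(5) ≈ 4.24264, g(7) ≈ 4.89898.
Sum = Δu · [g(3) + g(5) + g(7)].
Sum ≈ 25.21144.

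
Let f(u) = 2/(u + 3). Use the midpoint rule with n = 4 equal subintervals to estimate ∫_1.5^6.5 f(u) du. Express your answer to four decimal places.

Δu = (6.5 − 1.5)/4 = 1.25.
Midpoints: 2.125, 3.375, 4.625, 5.875.
f(2.125) = 16/41, f(3.375) = 16/51, f(4.625) = 16/61, f(5.875) = 16/71.
Sum = Δu · [f(2.125) + f(3.375) + f(4.625) + f(5.875)].
Sum ≈ 1.4895.

1.4895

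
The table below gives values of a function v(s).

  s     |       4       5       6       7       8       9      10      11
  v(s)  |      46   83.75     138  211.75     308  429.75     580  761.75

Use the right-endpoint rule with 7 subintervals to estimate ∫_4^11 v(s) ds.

2513

Δs = 1.
Sum = 1·[83.75 + 138 + 211.75 + 308 + 429.75 + 580 + 761.75] = 2513.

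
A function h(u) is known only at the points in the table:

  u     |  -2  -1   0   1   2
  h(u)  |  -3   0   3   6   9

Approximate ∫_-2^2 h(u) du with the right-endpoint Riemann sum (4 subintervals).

Δu = 1.
Sum = 1·[0 + 3 + 6 + 9] = 18.

18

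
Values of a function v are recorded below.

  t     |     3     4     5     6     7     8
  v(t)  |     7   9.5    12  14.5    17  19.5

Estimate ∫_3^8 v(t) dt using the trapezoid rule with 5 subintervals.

Δt = 1.
T_5 = (1/2)·[7 + 2·9.5 + 2·12 + 2·14.5 + 2·17 + 19.5] = 66.25.

66.25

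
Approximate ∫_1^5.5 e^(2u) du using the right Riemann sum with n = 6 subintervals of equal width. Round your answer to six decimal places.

57796.122582

Δu = (5.5 − 1)/6 = 0.75.
Right endpoints: 1.75, 2.5, 3.25, 4, 4.75, 5.5.
f(1.75) ≈ 33.115452, f(2.5) ≈ 148.413159, f(3.25) ≈ 665.141633, f(4) ≈ 2980.957987, f(4.75) ≈ 13359.726830, f(5.5) ≈ 59874.141715.
Sum = Δu · [f(1.75) + f(2.5) + f(3.25) + ...].
Sum ≈ 57796.122582.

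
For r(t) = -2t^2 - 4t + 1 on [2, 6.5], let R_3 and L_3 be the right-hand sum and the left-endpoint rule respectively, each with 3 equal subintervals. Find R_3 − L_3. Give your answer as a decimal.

R_3 = -324.
L_3 = -182.25.
R_3 − L_3 = -141.75.

-141.75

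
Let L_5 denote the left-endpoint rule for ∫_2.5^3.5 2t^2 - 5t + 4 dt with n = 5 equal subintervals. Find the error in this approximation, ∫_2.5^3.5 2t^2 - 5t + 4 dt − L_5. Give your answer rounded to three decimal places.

Exact integral: ∫_2.5^3.5 f(t) dt ≈ 7.16667.
L_5 = 6.48.
Error ≈ 7.16667 − 6.48 ≈ 0.687.

0.687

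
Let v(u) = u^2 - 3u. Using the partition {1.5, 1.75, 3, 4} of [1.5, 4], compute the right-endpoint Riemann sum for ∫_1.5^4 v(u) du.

3.453125

Subinterval widths: 0.25, 1.25, 1.
Right endpoints: 1.75, 3, 4.
v(1.75) = -2.1875, v(3) = 0, v(4) = 4.
Sum = Σ Δu_i · v(u_i).
Sum = 3.453125.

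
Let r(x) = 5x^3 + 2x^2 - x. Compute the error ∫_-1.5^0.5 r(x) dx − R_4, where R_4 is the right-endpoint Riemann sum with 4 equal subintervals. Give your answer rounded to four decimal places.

-2.4167

Exact integral: ∫_-1.5^0.5 r(x) dx ≈ -2.916667.
R_4 = -0.5.
Error ≈ -2.916667 − (-0.5) ≈ -2.4167.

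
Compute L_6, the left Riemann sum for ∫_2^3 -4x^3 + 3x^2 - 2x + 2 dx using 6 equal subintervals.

-43.875

Δx = (3 − 2)/6 = 1/6.
Left endpoints: 2, 13/6, 7/3, 2.5, 8/3, 17/6.
f(2) = -22, f(13/6) = -3125/108, f(7/3) = -1003/27, f(2.5) = -46.75, f(8/3) = -1562/27, f(17/6) = -7621/108.
Sum = Δx · [f(2) + f(13/6) + f(7/3) + ...].
Sum = -43.875.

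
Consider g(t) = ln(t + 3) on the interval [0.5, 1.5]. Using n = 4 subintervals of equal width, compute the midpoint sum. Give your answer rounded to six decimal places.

1.383843

Δt = (1.5 − 0.5)/4 = 0.25.
Midpoints: 0.625, 0.875, 1.125, 1.375.
g(0.625) ≈ 1.287854, g(0.875) ≈ 1.354546, g(1.125) ≈ 1.417066, g(1.375) ≈ 1.475907.
Sum = Δt · [g(0.625) + g(0.875) + g(1.125) + g(1.375)].
Sum ≈ 1.383843.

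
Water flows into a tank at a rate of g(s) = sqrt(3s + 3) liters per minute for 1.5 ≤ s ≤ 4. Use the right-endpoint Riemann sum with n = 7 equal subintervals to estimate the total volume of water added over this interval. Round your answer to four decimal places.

Δs = (4 − 1.5)/7 = 5/14.
Right endpoints: 13/7, 31/14, 18/7, 41/14, 23/7, 51/14, 4.
g(13/7) ≈ 2.9277, g(31/14) ≈ 3.1053, g(18/7) ≈ 3.2733, g(41/14) ≈ 3.4330, g(23/7) ≈ 3.5857, g(51/14) ≈ 3.7321, g(4) ≈ 3.8730.
Sum = Δs · [g(13/7) + g(31/14) + g(18/7) + ...].
Sum ≈ 8.5465.

8.5465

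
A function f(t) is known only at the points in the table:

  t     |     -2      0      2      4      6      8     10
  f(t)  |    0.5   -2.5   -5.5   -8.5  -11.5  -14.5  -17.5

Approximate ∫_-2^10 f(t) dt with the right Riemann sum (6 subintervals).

-120

Δt = 2.
Sum = 2·[(-2.5) + (-5.5) + (-8.5) + (-11.5) + (-14.5) + (-17.5)] = -120.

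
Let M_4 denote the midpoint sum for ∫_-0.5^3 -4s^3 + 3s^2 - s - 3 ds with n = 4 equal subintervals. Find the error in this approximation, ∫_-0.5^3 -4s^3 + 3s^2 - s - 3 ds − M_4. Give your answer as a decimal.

-2.6796875

Exact integral: ∫_-0.5^3 f(s) ds = -68.6875.
M_4 = -66.0078125.
Error = -68.6875 − (-66.0078125) = -2.6796875.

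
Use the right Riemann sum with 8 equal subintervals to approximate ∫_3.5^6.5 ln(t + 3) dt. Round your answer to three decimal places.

Δt = (6.5 − 3.5)/8 = 0.375.
Right endpoints: 3.875, 4.25, 4.625, 5, 5.375, 5.75, 6.125, 6.5.
f(3.875) ≈ 1.928, f(4.25) ≈ 1.981, f(4.625) ≈ 2.031, f(5) ≈ 2.079, f(5.375) ≈ 2.125, f(5.75) ≈ 2.169, f(6.125) ≈ 2.211, f(6.5) ≈ 2.251.
Sum = Δt · [f(3.875) + f(4.25) + f(4.625) + ...].
Sum ≈ 6.291.

6.291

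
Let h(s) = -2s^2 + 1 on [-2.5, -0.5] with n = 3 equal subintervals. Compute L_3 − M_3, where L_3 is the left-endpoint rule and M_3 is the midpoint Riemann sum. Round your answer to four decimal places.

-4.4444

L_3 ≈ -12.629630.
M_3 ≈ -8.185185.
L_3 − M_3 ≈ -4.4444.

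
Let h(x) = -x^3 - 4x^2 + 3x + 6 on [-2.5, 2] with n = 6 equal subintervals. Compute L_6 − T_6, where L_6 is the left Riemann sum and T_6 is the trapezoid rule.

L_6 = -3.05859375.
T_6 = -3.48046875.
L_6 − T_6 = 0.421875.

0.421875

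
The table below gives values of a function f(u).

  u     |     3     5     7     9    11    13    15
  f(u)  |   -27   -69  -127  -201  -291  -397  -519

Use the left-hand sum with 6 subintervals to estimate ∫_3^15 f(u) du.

-2224

Δu = 2.
Sum = 2·[(-27) + (-69) + (-127) + (-201) + (-291) + (-397)] = -2224.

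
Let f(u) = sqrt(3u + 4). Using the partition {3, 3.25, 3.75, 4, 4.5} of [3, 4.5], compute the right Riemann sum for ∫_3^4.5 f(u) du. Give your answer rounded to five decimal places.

5.97124

Subinterval widths: 0.25, 0.5, 0.25, 0.5.
Right endpoints: 3.25, 3.75, 4, 4.5.
f(3.25) ≈ 3.70810, f(3.75) ≈ 3.90512, f(4) ≈ 4.00000, f(4.5) ≈ 4.18330.
Sum = Σ Δu_i · f(u_i).
Sum ≈ 5.97124.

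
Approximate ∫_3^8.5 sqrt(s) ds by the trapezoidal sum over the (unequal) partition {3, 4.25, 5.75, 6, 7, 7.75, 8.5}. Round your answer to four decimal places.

Subinterval widths: 1.25, 1.5, 0.25, 1, 0.75, 0.75.
f(3) ≈ 1.7321, f(4.25) ≈ 2.0616, f(5.75) ≈ 2.3979, f(6) ≈ 2.4495, f(7) ≈ 2.6458, f(7.75) ≈ 2.7839, f(8.5) ≈ 2.9155.
On each subinterval the trapezoid contributes (Δs_i/2)·[f(s_{i-1}) + f(s_i)].
Sum ≈ 13.0425.

13.0425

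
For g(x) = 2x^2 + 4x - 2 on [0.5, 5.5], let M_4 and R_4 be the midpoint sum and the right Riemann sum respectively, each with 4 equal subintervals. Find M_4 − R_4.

-53.90625

M_4 = 159.53125.
R_4 = 213.4375.
M_4 − R_4 = -53.90625.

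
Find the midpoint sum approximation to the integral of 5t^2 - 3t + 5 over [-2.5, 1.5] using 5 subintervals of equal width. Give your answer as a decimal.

56.6

Δt = (1.5 − (-2.5))/5 = 0.8.
Midpoints: -2.1, -1.3, -0.5, 0.3, 1.1.
f(-2.1) = 33.35, f(-1.3) = 17.35, f(-0.5) = 7.75, f(0.3) = 4.55, f(1.1) = 7.75.
Sum = Δt · [f(-2.1) + f(-1.3) + f(-0.5) + f(0.3) + f(1.1)].
Sum = 56.6.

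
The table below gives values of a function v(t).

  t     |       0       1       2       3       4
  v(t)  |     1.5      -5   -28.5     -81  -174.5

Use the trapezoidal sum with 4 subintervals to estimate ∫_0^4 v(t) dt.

Δt = 1.
T_4 = (1/2)·[1.5 + 2·(-5) + 2·(-28.5) + 2·(-81) + (-174.5)] = -201.

-201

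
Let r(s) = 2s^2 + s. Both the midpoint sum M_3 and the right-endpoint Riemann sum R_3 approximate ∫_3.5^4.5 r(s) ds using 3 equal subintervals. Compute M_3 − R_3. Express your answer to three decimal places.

M_3 ≈ 36.14815.
R_3 ≈ 39.03704.
M_3 − R_3 ≈ -2.889.

-2.889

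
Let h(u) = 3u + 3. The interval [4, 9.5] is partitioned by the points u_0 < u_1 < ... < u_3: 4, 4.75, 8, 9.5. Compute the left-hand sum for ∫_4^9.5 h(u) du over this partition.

Subinterval widths: 0.75, 3.25, 1.5.
Left endpoints: 4, 4.75, 8.
h(4) = 15, h(4.75) = 17.25, h(8) = 27.
Sum = Σ Δu_i · h(u_i).
Sum = 107.8125.

107.8125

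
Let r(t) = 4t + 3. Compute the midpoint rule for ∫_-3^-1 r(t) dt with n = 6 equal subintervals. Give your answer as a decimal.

-10

Δt = (-1 − (-3))/6 = 1/3.
Midpoints: -17/6, -2.5, -13/6, -11/6, -1.5, -7/6.
r(-17/6) = -25/3, r(-2.5) = -7, r(-13/6) = -17/3, r(-11/6) = -13/3, r(-1.5) = -3, r(-7/6) = -5/3.
Sum = Δt · [r(-17/6) + r(-2.5) + r(-13/6) + ...].
Sum = -10.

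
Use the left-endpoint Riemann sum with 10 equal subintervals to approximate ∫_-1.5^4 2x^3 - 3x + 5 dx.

101.9046875

Δx = (4 − (-1.5))/10 = 0.55.
Left endpoints: -1.5, -0.95, -0.4, 0.15, 0.7, 1.25, 1.8, 2.35, 2.9, 3.45.
f(-1.5) = 2.75, f(-0.95) = 6.13525, f(-0.4) = 6.072, f(0.15) = 4.55675, f(0.7) = 3.586, f(1.25) = 5.15625, f(1.8) = 11.264, f(2.35) = 23.90575, f(2.9) = 45.078, f(3.45) = 76.77725.
Sum = Δx · [f(-1.5) + f(-0.95) + f(-0.4) + ...].
Sum = 101.9046875.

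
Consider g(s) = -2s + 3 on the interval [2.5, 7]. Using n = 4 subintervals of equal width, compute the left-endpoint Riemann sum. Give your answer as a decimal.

-24.1875

Δs = (7 − 2.5)/4 = 1.125.
Left endpoints: 2.5, 3.625, 4.75, 5.875.
g(2.5) = -2, g(3.625) = -4.25, g(4.75) = -6.5, g(5.875) = -8.75.
Sum = Δs · [g(2.5) + g(3.625) + g(4.75) + g(5.875)].
Sum = -24.1875.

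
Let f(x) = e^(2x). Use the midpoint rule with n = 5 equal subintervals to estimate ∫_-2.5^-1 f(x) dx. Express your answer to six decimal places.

Δx = (-1 − (-2.5))/5 = 0.3.
Midpoints: -2.35, -2.05, -1.75, -1.45, -1.15.
f(-2.35) ≈ 0.009095, f(-2.05) ≈ 0.016573, f(-1.75) ≈ 0.030197, f(-1.45) ≈ 0.055023, f(-1.15) ≈ 0.100259.
Sum = Δx · [f(-2.35) + f(-2.05) + f(-1.75) + f(-1.45) + f(-1.15)].
Sum ≈ 0.063344.

0.063344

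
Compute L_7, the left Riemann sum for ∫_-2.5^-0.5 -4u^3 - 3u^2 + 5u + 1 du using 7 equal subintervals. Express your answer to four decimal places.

Δu = (-0.5 − (-2.5))/7 = 2/7.
Left endpoints: -2.5, -31/14, -27/14, -23/14, -19/14, -15/14, -11/14.
f(-2.5) = 32.25, f(-31/14) = 25583/1372, f(-27/14) = 12199/1372, f(-23/14) = 3327/1372, f(-19/14) = -1801/1372, f(-15/14) = -3953/1372, f(-11/14) = -3897/1372.
Sum = Δu · [f(-2.5) + f(-31/14) + f(-27/14) + ...].
Sum ≈ 15.7653.

15.7653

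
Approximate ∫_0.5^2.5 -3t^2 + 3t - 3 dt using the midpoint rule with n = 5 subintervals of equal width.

-12.42

Δt = (2.5 − 0.5)/5 = 0.4.
Midpoints: 0.7, 1.1, 1.5, 1.9, 2.3.
f(0.7) = -2.37, f(1.1) = -3.33, f(1.5) = -5.25, f(1.9) = -8.13, f(2.3) = -11.97.
Sum = Δt · [f(0.7) + f(1.1) + f(1.5) + f(1.9) + f(2.3)].
Sum = -12.42.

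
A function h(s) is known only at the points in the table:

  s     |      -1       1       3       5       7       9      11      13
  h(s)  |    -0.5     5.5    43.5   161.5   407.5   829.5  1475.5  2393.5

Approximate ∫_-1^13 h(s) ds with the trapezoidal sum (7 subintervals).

Δs = 2.
T_7 = (2/2)·[(-0.5) + 2·5.5 + 2·43.5 + 2·161.5 + 2·407.5 + 2·829.5 + 2·1475.5 + 2393.5] = 8239.

8239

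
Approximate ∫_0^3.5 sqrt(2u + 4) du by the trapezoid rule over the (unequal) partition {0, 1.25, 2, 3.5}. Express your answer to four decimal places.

9.4690

Subinterval widths: 1.25, 0.75, 1.5.
f(0) ≈ 2.0000, f(1.25) ≈ 2.5495, f(2) ≈ 2.8284, f(3.5) ≈ 3.3166.
On each subinterval the trapezoid contributes (Δu_i/2)·[f(u_{i-1}) + f(u_i)].
Sum ≈ 9.4690.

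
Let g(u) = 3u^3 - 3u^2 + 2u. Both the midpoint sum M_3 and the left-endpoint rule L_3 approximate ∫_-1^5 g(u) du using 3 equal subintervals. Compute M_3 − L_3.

228

M_3 = 336.
L_3 = 108.
M_3 − L_3 = 228.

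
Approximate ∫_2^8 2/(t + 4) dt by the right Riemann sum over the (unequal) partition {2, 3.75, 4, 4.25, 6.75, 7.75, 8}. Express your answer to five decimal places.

Subinterval widths: 1.75, 0.25, 0.25, 2.5, 1, 0.25.
Right endpoints: 3.75, 4, 4.25, 6.75, 7.75, 8.
f(3.75) = 8/31, f(4) = 0.25, f(4.25) = 8/33, f(6.75) = 8/43, f(7.75) = 8/47, f(8) = 1/6.
Sum = Σ Δt_i · f(t_i).
Sum ≈ 1.25171.

1.25171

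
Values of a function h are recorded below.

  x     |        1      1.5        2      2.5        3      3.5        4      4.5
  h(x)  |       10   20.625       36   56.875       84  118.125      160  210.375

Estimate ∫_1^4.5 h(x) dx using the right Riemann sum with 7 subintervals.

Δx = 0.5.
Sum = 0.5·[20.625 + 36 + 56.875 + 84 + 118.125 + 160 + 210.375] = 343.

343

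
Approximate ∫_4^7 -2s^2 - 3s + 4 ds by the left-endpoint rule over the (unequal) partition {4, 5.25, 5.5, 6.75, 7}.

-184.8125

Subinterval widths: 1.25, 0.25, 1.25, 0.25.
Left endpoints: 4, 5.25, 5.5, 6.75.
f(4) = -40, f(5.25) = -66.875, f(5.5) = -73, f(6.75) = -107.375.
Sum = Σ Δs_i · f(s_i).
Sum = -184.8125.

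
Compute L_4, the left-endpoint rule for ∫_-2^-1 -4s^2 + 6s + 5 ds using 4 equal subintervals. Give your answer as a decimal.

-15.625

Δs = (-1 − (-2))/4 = 0.25.
Left endpoints: -2, -1.75, -1.5, -1.25.
f(-2) = -23, f(-1.75) = -17.75, f(-1.5) = -13, f(-1.25) = -8.75.
Sum = Δs · [f(-2) + f(-1.75) + f(-1.5) + f(-1.25)].
Sum = -15.625.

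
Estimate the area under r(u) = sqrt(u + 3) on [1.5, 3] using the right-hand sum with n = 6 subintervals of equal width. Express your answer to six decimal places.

3.474855

Δu = (3 − 1.5)/6 = 0.25.
Right endpoints: 1.75, 2, 2.25, 2.5, 2.75, 3.
r(1.75) ≈ 2.179449, r(2) ≈ 2.236068, r(2.25) ≈ 2.291288, r(2.5) ≈ 2.345208, r(2.75) ≈ 2.397916, r(3) ≈ 2.449490.
Sum = Δu · [r(1.75) + r(2) + r(2.25) + ...].
Sum ≈ 3.474855.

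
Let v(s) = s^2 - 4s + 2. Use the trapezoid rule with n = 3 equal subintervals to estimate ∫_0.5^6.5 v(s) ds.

23.5

Δs = (6.5 − 0.5)/3 = 2.
v(0.5) = 0.25, v(2.5) = -1.75, v(4.5) = 4.25, v(6.5) = 18.25.
T_3 = (Δs/2)·[v(s_0) + 2v(s_1) + 2v(s_2) + v(s_3)].
Sum = 23.5.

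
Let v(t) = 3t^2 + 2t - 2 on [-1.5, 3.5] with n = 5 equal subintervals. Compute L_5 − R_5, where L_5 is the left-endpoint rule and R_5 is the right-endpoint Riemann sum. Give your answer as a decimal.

-40

L_5 = 28.75.
R_5 = 68.75.
L_5 − R_5 = -40.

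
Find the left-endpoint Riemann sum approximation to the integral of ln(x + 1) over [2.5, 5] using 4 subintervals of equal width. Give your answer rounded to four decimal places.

3.6936

Δx = (5 − 2.5)/4 = 0.625.
Left endpoints: 2.5, 3.125, 3.75, 4.375.
f(2.5) ≈ 1.2528, f(3.125) ≈ 1.4171, f(3.75) ≈ 1.5581, f(4.375) ≈ 1.6818.
Sum = Δx · [f(2.5) + f(3.125) + f(3.75) + f(4.375)].
Sum ≈ 3.6936.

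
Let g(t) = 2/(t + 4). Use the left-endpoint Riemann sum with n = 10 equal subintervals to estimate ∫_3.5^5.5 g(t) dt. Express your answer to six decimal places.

0.478436

Δt = (5.5 − 3.5)/10 = 0.2.
Left endpoints: 3.5, 3.7, 3.9, 4.1, 4.3, 4.5, 4.7, 4.9, 5.1, 5.3.
g(3.5) = 4/15, g(3.7) = 20/77, g(3.9) = 20/79, g(4.1) = 20/81, g(4.3) = 20/83, g(4.5) = 4/17, g(4.7) = 20/87, g(4.9) = 20/89, g(5.1) = 20/91, g(5.3) = 20/93.
Sum = Δt · [g(3.5) + g(3.7) + g(3.9) + ...].
Sum ≈ 0.478436.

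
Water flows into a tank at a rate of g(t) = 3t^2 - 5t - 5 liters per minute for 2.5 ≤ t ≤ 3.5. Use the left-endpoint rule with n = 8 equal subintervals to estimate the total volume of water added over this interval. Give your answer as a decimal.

Δt = (3.5 − 2.5)/8 = 0.125.
Left endpoints: 2.5, 2.625, 2.75, 2.875, 3, 3.125, 3.25, 3.375.
g(2.5) = 1.25, g(2.625) = 2.546875, g(2.75) = 3.9375, g(2.875) = 5.421875, g(3) = 7, g(3.125) = 8.671875, g(3.25) = 10.4375, g(3.375) = 12.296875.
Sum = Δt · [g(2.5) + g(2.625) + g(2.75) + ...].
Sum = 6.4453125.

6.4453125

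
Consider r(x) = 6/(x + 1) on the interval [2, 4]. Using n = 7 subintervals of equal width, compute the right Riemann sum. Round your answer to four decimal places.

Δx = (4 − 2)/7 = 2/7.
Right endpoints: 16/7, 18/7, 20/7, 22/7, 24/7, 26/7, 4.
r(16/7) = 42/23, r(18/7) = 1.68, r(20/7) = 14/9, r(22/7) = 42/29, r(24/7) = 42/31, r(26/7) = 14/11, r(4) = 1.2.
Sum = Δx · [r(16/7) + r(18/7) + r(20/7) + ...].
Sum ≈ 2.9536.

2.9536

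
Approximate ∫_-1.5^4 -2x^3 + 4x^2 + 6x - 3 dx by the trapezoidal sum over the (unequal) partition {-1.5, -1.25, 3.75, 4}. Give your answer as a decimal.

Subinterval widths: 0.25, 5, 0.25.
f(-1.5) = 3.75, f(-1.25) = -0.34375, f(3.75) = -29.71875, f(4) = -43.
On each subinterval the trapezoid contributes (Δx_i/2)·[f(x_{i-1}) + f(x_i)].
Sum = -83.8203125.

-83.8203125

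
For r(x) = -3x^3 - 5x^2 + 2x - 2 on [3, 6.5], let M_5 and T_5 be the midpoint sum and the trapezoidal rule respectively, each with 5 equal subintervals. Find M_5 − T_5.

M_5 = -1657.6809375.
T_5 = -1678.15375.
M_5 − T_5 = 20.4728125.

20.4728125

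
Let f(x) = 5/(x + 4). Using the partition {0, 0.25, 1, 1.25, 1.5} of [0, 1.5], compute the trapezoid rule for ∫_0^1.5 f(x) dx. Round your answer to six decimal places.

1.596217

Subinterval widths: 0.25, 0.75, 0.25, 0.25.
f(0) = 1.25, f(0.25) = 20/17, f(1) = 1, f(1.25) = 20/21, f(1.5) = 10/11.
On each subinterval the trapezoid contributes (Δx_i/2)·[f(x_{i-1}) + f(x_i)].
Sum ≈ 1.596217.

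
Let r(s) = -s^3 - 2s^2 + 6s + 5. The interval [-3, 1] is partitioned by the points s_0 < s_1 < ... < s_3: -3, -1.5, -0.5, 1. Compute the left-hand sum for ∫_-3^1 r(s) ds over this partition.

-8.6875

Subinterval widths: 1.5, 1, 1.5.
Left endpoints: -3, -1.5, -0.5.
r(-3) = -4, r(-1.5) = -5.125, r(-0.5) = 1.625.
Sum = Σ Δs_i · r(s_i).
Sum = -8.6875.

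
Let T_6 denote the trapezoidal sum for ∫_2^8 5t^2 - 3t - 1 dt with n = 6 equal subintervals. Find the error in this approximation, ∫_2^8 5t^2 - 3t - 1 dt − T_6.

Exact integral: ∫_2^8 f(t) dt = 744.
T_6 = 749.
Error = 744 − 749 = -5.

-5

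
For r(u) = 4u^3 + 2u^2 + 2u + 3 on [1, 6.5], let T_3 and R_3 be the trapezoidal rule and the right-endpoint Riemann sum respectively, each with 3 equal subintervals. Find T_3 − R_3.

-1089

T_3 ≈ 2169.03703704.
R_3 ≈ 3258.03703704.
T_3 − R_3 = -1089.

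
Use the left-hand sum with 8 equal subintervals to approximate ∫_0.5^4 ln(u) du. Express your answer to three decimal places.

1.910

Δu = (4 − 0.5)/8 = 0.4375.
Left endpoints: 0.5, 0.9375, 1.375, 1.8125, 2.25, 2.6875, 3.125, 3.5625.
f(0.5) ≈ -0.693, f(0.9375) ≈ -0.065, f(1.375) ≈ 0.318, f(1.8125) ≈ 0.595, f(2.25) ≈ 0.811, f(2.6875) ≈ 0.989, f(3.125) ≈ 1.139, f(3.5625) ≈ 1.270.
Sum = Δu · [f(0.5) + f(0.9375) + f(1.375) + ...].
Sum ≈ 1.910.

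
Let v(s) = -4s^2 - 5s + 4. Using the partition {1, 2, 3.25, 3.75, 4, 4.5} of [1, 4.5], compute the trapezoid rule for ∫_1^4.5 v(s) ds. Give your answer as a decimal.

-156.4375

Subinterval widths: 1, 1.25, 0.5, 0.25, 0.5.
v(1) = -5, v(2) = -22, v(3.25) = -54.5, v(3.75) = -71, v(4) = -80, v(4.5) = -99.5.
On each subinterval the trapezoid contributes (Δs_i/2)·[v(s_{i-1}) + v(s_i)].
Sum = -156.4375.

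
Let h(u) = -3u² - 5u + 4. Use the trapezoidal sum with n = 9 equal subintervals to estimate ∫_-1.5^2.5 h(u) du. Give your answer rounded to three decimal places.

Δu = (2.5 − (-1.5))/9 = 4/9.
h(-1.5) = 4.75, h(-19/18) = 641/108, h(-11/18) = 641/108, h(-1/6) = 4.75, h(5/18) = 257/108, h(13/18) = -127/108, h(7/6) = -71/12, h(29/18) = -1279/108, h(37/18) = -2047/108, h(2.5) = -27.25.
T_9 = (Δu/2)·[h(u_0) + 2h(u_1) + ... + 2h(u_{8}) + h(u_9)].
Sum ≈ -13.395.

-13.395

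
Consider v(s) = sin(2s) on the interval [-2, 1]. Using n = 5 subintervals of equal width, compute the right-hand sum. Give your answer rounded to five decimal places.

-0.05840

Δs = (1 − (-2))/5 = 0.6.
Right endpoints: -1.4, -0.8, -0.2, 0.4, 1.
v(-1.4) ≈ -0.33499, v(-0.8) ≈ -0.99957, v(-0.2) ≈ -0.38942, v(0.4) ≈ 0.71736, v(1) ≈ 0.90930.
Sum = Δs · [v(-1.4) + v(-0.8) + v(-0.2) + v(0.4) + v(1)].
Sum ≈ -0.05840.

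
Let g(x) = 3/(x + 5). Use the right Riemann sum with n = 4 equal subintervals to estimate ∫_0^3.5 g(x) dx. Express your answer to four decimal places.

Δx = (3.5 − 0)/4 = 0.875.
Right endpoints: 0.875, 1.75, 2.625, 3.5.
g(0.875) = 24/47, g(1.75) = 4/9, g(2.625) = 24/61, g(3.5) = 6/17.
Sum = Δx · [g(0.875) + g(1.75) + g(2.625) + g(3.5)].
Sum ≈ 1.4888.

1.4888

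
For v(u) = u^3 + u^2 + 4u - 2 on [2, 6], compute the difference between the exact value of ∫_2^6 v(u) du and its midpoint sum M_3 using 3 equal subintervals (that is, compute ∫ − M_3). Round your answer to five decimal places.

Exact integral: ∫_2^6 v(u) du ≈ 445.3333333.
M_3 ≈ 437.6296296.
Error ≈ 445.3333333 − 437.6296296 ≈ 7.70370.

7.70370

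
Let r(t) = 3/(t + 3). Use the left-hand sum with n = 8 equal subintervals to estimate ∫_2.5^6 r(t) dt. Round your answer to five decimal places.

Δt = (6 − 2.5)/8 = 0.4375.
Left endpoints: 2.5, 2.9375, 3.375, 3.8125, 4.25, 4.6875, 5.125, 5.5625.
r(2.5) = 6/11, r(2.9375) = 48/95, r(3.375) = 8/17, r(3.8125) = 48/109, r(4.25) = 12/29, r(4.6875) = 16/41, r(5.125) = 24/65, r(5.5625) = 48/137.
Sum = Δt · [r(2.5) + r(2.9375) + r(3.375) + ...].
Sum ≈ 1.52482.

1.52482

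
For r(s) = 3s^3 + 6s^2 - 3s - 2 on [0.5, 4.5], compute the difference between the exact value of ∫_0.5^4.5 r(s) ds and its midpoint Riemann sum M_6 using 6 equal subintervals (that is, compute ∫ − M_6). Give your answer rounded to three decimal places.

Exact integral: ∫_0.5^4.5 r(s) ds = 451.5.
M_6 ≈ 447.27778.
Error ≈ 451.5 − 447.27778 ≈ 4.222.

4.222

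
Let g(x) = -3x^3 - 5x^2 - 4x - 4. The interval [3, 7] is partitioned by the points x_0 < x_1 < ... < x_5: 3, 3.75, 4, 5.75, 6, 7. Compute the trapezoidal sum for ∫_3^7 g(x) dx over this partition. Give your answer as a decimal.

Subinterval widths: 0.75, 0.25, 1.75, 0.25, 1.
g(3) = -142, g(3.75) = -247.515625, g(4) = -292, g(5.75) = -762.640625, g(6) = -856, g(7) = -1306.
On each subinterval the trapezoid contributes (Δx_i/2)·[g(x_{i-1}) + g(x_i)].
Sum = -2419.6484375.

-2419.6484375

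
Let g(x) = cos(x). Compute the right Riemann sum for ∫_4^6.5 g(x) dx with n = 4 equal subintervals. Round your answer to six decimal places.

Δx = (6.5 − 4)/4 = 0.625.
Right endpoints: 4.625, 5.25, 5.875, 6.5.
g(4.625) ≈ -0.087278, g(5.25) ≈ 0.512085, g(5.875) ≈ 0.917843, g(6.5) ≈ 0.976588.
Sum = Δx · [g(4.625) + g(5.25) + g(5.875) + g(6.5)].
Sum ≈ 1.449524.

1.449524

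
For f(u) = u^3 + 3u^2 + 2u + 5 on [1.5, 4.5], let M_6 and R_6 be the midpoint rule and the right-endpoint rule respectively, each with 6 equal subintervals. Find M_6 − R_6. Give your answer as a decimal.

-39.1875

M_6 = 221.25.
R_6 = 260.4375.
M_6 − R_6 = -39.1875.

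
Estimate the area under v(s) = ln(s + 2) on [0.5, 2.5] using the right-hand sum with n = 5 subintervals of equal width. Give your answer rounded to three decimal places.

Δs = (2.5 − 0.5)/5 = 0.4.
Right endpoints: 0.9, 1.3, 1.7, 2.1, 2.5.
v(0.9) ≈ 1.065, v(1.3) ≈ 1.194, v(1.7) ≈ 1.308, v(2.1) ≈ 1.411, v(2.5) ≈ 1.504.
Sum = Δs · [v(0.9) + v(1.3) + v(1.7) + v(2.1) + v(2.5)].
Sum ≈ 2.593.

2.593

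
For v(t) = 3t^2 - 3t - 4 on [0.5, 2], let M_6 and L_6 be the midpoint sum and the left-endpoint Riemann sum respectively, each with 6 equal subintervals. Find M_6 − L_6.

M_6 = -3.7734375.
L_6 = -4.546875.
M_6 − L_6 = 0.7734375.

0.7734375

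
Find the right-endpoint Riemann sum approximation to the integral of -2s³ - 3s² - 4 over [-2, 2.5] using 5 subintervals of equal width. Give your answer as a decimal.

Δs = (2.5 − (-2))/5 = 0.9.
Right endpoints: -1.1, -0.2, 0.7, 1.6, 2.5.
f(-1.1) = -4.968, f(-0.2) = -4.104, f(0.7) = -6.156, f(1.6) = -19.872, f(2.5) = -54.
Sum = Δs · [f(-1.1) + f(-0.2) + f(0.7) + f(1.6) + f(2.5)].
Sum = -80.19.

-80.19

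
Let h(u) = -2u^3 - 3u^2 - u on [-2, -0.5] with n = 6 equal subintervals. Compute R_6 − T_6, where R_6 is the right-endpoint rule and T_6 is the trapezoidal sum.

R_6 = 1.2890625.
T_6 = 2.0390625.
R_6 − T_6 = -0.75.

-0.75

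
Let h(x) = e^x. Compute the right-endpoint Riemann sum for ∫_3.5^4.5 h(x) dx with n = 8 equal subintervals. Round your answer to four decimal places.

Δx = (4.5 − 3.5)/8 = 0.125.
Right endpoints: 3.625, 3.75, 3.875, 4, 4.125, 4.25, 4.375, 4.5.
h(3.625) ≈ 37.5247, h(3.75) ≈ 42.5211, h(3.875) ≈ 48.1827, h(4) ≈ 54.5982, h(4.125) ≈ 61.8678, h(4.25) ≈ 70.1054, h(4.375) ≈ 79.4398, h(4.5) ≈ 90.0171.
Sum = Δx · [h(3.625) + h(3.75) + h(3.875) + ...].
Sum ≈ 60.5321.

60.5321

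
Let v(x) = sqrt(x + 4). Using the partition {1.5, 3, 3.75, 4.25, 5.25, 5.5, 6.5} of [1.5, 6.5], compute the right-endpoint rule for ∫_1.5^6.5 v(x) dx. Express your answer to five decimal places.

Subinterval widths: 1.5, 0.75, 0.5, 1, 0.25, 1.
Right endpoints: 3, 3.75, 4.25, 5.25, 5.5, 6.5.
v(3) ≈ 2.64575, v(3.75) ≈ 2.78388, v(4.25) ≈ 2.87228, v(5.25) ≈ 3.04138, v(5.5) ≈ 3.08221, v(6.5) ≈ 3.24037.
Sum = Σ Δx_i · v(x_i).
Sum ≈ 14.54498.

14.54498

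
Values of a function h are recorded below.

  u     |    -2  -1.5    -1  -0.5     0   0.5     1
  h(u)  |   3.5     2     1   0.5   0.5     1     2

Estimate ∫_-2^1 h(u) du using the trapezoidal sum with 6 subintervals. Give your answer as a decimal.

Δu = 0.5.
T_6 = (0.5/2)·[3.5 + 2·2 + 2·1 + 2·0.5 + 2·0.5 + 2·1 + 2] = 3.875.

3.875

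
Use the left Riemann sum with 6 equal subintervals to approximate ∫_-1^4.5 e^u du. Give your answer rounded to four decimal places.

54.7513

Δu = (4.5 − (-1))/6 = 11/12.
Left endpoints: -1, -1/12, 5/6, 1.75, 8/3, 43/12.
f(-1) ≈ 0.3679, f(-1/12) ≈ 0.9200, f(5/6) ≈ 2.3010, f(1.75) ≈ 5.7546, f(8/3) ≈ 14.3919, f(43/12) ≈ 35.9933.
Sum = Δu · [f(-1) + f(-1/12) + f(5/6) + ...].
Sum ≈ 54.7513.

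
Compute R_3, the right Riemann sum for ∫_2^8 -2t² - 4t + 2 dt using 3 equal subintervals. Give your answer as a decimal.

Δt = (8 − 2)/3 = 2.
Right endpoints: 4, 6, 8.
f(4) = -46, f(6) = -94, f(8) = -158.
Sum = Δt · [f(4) + f(6) + f(8)].
Sum = -596.

-596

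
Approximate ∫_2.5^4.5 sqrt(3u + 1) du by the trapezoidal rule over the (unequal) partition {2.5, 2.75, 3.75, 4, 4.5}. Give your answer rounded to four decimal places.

Subinterval widths: 0.25, 1, 0.25, 0.5.
f(2.5) ≈ 2.9155, f(2.75) ≈ 3.0414, f(3.75) ≈ 3.5000, f(4) ≈ 3.6056, f(4.5) ≈ 3.8079.
On each subinterval the trapezoid contributes (Δu_i/2)·[f(u_{i-1}) + f(u_i)].
Sum ≈ 6.7569.

6.7569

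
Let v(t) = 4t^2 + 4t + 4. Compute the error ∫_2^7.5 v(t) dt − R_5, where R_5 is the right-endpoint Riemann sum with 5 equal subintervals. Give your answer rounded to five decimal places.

Exact integral: ∫_2^7.5 v(t) dt ≈ 678.3333333.
R_5 = 809.82.
Error ≈ 678.3333333 − 809.82 ≈ -131.48667.

-131.48667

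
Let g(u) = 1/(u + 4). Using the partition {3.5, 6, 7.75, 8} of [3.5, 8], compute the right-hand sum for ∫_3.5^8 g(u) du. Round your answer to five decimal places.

Subinterval widths: 2.5, 1.75, 0.25.
Right endpoints: 6, 7.75, 8.
g(6) = 0.1, g(7.75) = 4/47, g(8) = 1/12.
Sum = Σ Δu_i · g(u_i).
Sum ≈ 0.41977.

0.41977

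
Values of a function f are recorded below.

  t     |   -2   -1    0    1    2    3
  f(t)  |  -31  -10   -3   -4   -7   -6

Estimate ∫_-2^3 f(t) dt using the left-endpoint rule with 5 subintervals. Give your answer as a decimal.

Δt = 1.
Sum = 1·[(-31) + (-10) + (-3) + (-4) + (-7)] = -55.

-55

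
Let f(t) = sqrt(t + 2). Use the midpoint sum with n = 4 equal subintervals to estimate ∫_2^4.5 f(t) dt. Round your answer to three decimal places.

Δt = (4.5 − 2)/4 = 0.625.
Midpoints: 2.3125, 2.9375, 3.5625, 4.1875.
f(2.3125) ≈ 2.077, f(2.9375) ≈ 2.222, f(3.5625) ≈ 2.358, f(4.1875) ≈ 2.487.
Sum = Δt · [f(2.3125) + f(2.9375) + f(3.5625) + f(4.1875)].
Sum ≈ 5.715.

5.715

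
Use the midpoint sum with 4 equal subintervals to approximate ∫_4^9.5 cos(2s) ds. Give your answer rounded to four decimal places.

Δs = (9.5 − 4)/4 = 1.375.
Midpoints: 4.6875, 6.0625, 7.4375, 8.8125.
f(4.6875) ≈ -0.9988, f(6.0625) ≈ 0.9042, f(7.4375) ≈ -0.6727, f(8.8125) ≈ 0.3394.
Sum = Δs · [f(4.6875) + f(6.0625) + f(7.4375) + f(8.8125)].
Sum ≈ -0.5884.

-0.5884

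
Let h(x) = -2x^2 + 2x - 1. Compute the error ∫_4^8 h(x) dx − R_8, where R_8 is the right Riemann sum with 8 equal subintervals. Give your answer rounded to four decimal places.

Exact integral: ∫_4^8 h(x) dx ≈ -254.666667.
R_8 = -277.
Error ≈ -254.666667 − (-277) ≈ 22.3333.

22.3333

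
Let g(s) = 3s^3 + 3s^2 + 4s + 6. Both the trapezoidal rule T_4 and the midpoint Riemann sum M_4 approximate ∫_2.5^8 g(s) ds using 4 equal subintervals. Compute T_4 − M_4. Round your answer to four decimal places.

T_4 ≈ 3774.665039.
M_4 ≈ 3644.034668.
T_4 − M_4 ≈ 130.6304.

130.6304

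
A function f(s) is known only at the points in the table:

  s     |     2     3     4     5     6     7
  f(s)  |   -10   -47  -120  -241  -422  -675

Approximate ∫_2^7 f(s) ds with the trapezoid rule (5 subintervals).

-1172.5

Δs = 1.
T_5 = (1/2)·[(-10) + 2·(-47) + 2·(-120) + 2·(-241) + 2·(-422) + (-675)] = -1172.5.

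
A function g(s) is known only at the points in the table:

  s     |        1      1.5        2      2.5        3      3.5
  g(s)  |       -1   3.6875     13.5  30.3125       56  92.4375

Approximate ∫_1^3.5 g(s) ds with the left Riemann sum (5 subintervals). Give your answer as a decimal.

51.25

Δs = 0.5.
Sum = 0.5·[(-1) + 3.6875 + 13.5 + 30.3125 + 56] = 51.25.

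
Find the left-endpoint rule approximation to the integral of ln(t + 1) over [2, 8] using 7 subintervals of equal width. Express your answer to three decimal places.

Δt = (8 − 2)/7 = 6/7.
Left endpoints: 2, 20/7, 26/7, 32/7, 38/7, 44/7, 50/7.
f(2) ≈ 1.099, f(20/7) ≈ 1.350, f(26/7) ≈ 1.551, f(32/7) ≈ 1.718, f(38/7) ≈ 1.861, f(44/7) ≈ 1.986, f(50/7) ≈ 2.097.
Sum = Δt · [f(2) + f(20/7) + f(26/7) + ...].
Sum ≈ 9.995.

9.995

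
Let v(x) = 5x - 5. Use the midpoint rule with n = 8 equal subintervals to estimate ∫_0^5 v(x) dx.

Δx = (5 − 0)/8 = 0.625.
Midpoints: 0.3125, 0.9375, 1.5625, 2.1875, 2.8125, 3.4375, 4.0625, 4.6875.
v(0.3125) = -3.4375, v(0.9375) = -0.3125, v(1.5625) = 2.8125, v(2.1875) = 5.9375, v(2.8125) = 9.0625, v(3.4375) = 12.1875, v(4.0625) = 15.3125, v(4.6875) = 18.4375.
Sum = Δx · [v(0.3125) + v(0.9375) + v(1.5625) + ...].
Sum = 37.5.

37.5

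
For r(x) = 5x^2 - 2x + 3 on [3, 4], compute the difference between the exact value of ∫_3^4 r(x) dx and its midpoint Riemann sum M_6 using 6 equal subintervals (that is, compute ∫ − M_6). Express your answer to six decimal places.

0.011574

Exact integral: ∫_3^4 r(x) dx ≈ 57.66666667.
M_6 ≈ 57.65509259.
Error ≈ 57.66666667 − 57.65509259 ≈ 0.011574.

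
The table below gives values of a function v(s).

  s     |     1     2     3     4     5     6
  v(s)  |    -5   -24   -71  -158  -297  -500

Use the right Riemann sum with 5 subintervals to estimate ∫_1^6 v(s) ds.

Δs = 1.
Sum = 1·[(-24) + (-71) + (-158) + (-297) + (-500)] = -1050.

-1050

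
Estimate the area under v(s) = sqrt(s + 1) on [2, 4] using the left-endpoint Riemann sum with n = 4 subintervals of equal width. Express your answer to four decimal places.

3.8621

Δs = (4 − 2)/4 = 0.5.
Left endpoints: 2, 2.5, 3, 3.5.
v(2) ≈ 1.7321, v(2.5) ≈ 1.8708, v(3) ≈ 2.0000, v(3.5) ≈ 2.1213.
Sum = Δs · [v(2) + v(2.5) + v(3) + v(3.5)].
Sum ≈ 3.8621.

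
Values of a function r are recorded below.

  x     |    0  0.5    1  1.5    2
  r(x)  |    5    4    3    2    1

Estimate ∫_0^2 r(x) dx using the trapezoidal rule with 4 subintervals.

Δx = 0.5.
T_4 = (0.5/2)·[5 + 2·4 + 2·3 + 2·2 + 1] = 6.

6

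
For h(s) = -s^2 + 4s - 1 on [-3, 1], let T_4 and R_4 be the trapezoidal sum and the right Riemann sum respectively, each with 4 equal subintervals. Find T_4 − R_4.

T_4 = -30.
R_4 = -18.
T_4 − R_4 = -12.

-12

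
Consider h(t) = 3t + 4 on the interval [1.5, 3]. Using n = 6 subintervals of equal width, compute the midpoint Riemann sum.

Δt = (3 − 1.5)/6 = 0.25.
Midpoints: 1.625, 1.875, 2.125, 2.375, 2.625, 2.875.
h(1.625) = 8.875, h(1.875) = 9.625, h(2.125) = 10.375, h(2.375) = 11.125, h(2.625) = 11.875, h(2.875) = 12.625.
Sum = Δt · [h(1.625) + h(1.875) + h(2.125) + ...].
Sum = 16.125.

16.125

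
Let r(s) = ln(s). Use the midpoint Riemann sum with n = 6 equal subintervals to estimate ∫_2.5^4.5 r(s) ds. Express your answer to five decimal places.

Δs = (4.5 − 2.5)/6 = 1/3.
Midpoints: 8/3, 3, 10/3, 11/3, 4, 13/3.
r(8/3) ≈ 0.98083, r(3) ≈ 1.09861, r(10/3) ≈ 1.20397, r(11/3) ≈ 1.29928, r(4) ≈ 1.38629, r(13/3) ≈ 1.46634.
Sum = Δs · [r(8/3) + r(3) + r(10/3) + ...].
Sum ≈ 2.47844.

2.47844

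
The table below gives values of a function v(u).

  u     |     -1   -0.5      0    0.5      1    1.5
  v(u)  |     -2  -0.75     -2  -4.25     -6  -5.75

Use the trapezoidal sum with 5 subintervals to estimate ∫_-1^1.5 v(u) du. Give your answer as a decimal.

-8.4375

Δu = 0.5.
T_5 = (0.5/2)·[(-2) + 2·(-0.75) + 2·(-2) + 2·(-4.25) + 2·(-6) + (-5.75)] = -8.4375.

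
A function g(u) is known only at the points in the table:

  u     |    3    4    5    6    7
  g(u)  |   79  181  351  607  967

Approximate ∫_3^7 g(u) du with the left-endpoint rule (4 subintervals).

1218

Δu = 1.
Sum = 1·[79 + 181 + 351 + 607] = 1218.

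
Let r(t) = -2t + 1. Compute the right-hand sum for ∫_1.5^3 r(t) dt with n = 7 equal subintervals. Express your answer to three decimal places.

Δt = (3 − 1.5)/7 = 3/14.
Right endpoints: 12/7, 27/14, 15/7, 33/14, 18/7, 39/14, 3.
r(12/7) = -17/7, r(27/14) = -20/7, r(15/7) = -23/7, r(33/14) = -26/7, r(18/7) = -29/7, r(39/14) = -32/7, r(3) = -5.
Sum = Δt · [r(12/7) + r(27/14) + r(15/7) + ...].
Sum ≈ -5.571.

-5.571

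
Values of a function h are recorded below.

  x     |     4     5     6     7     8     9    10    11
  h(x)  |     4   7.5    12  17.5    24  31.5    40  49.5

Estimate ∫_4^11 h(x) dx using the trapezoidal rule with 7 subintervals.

Δx = 1.
T_7 = (1/2)·[4 + 2·7.5 + 2·12 + 2·17.5 + 2·24 + 2·31.5 + 2·40 + 49.5] = 159.25.

159.25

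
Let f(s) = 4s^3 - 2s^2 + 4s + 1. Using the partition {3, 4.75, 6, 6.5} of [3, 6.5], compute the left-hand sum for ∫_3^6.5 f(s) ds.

Subinterval widths: 1.75, 1.25, 0.5.
Left endpoints: 3, 4.75, 6.
f(3) = 103, f(4.75) = 403.5625, f(6) = 817.
Sum = Σ Δs_i · f(s_i).
Sum = 1093.203125.

1093.203125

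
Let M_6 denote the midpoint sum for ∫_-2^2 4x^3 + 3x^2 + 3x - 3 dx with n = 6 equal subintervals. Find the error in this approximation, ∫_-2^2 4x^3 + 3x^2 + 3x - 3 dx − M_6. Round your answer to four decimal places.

0.4444

Exact integral: ∫_-2^2 f(x) dx = 4.
M_6 ≈ 3.555556.
Error ≈ 4 − 3.555556 ≈ 0.4444.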